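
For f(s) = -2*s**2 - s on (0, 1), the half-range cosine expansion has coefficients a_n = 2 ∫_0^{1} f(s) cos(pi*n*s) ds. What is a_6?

a_6 = 2 ∫_0^{1} (-2*s**2 - s) cos(6*pi*s) ds.
Integrating by parts twice (tabular method), an antiderivative of (-2*s**2 - s) cos(6*pi*s) is -s**2*sin(6*pi*s)/(3*pi) - s*sin(6*pi*s)/(6*pi) - s*cos(6*pi*s)/(9*pi**2) + sin(6*pi*s)/(54*pi**3) - cos(6*pi*s)/(36*pi**2); evaluating from 0 to 1: ∫_{0}^{1} (-2*s**2 - s) cos(6*pi*s) ds = (-5/(36*pi**2)) - (-1/(36*pi**2)) = -1/(9*pi**2).
Hence a_6 = 2·(-1/(9*pi**2)) = -2/(9*pi**2).

-2/(9*pi**2)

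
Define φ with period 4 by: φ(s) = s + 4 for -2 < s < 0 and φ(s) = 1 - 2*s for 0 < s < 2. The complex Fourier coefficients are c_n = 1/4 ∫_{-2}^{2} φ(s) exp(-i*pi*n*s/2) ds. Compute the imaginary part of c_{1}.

Since φ is real-valued, Im(c_{1}) = -1/4 ∫_{-2}^{2} φ(s) sin(pi*s/2) ds = -b_{1}/2.
Split the integral at the breakpoints.
Integrating by parts (boundary term plus one more integral), an antiderivative of (s + 4) sin(pi*s/2) is -2*s*cos(pi*s/2)/pi + 4*sin(pi*s/2)/pi**2 - 8*cos(pi*s/2)/pi; evaluating from -2 to 0: ∫_{-2}^{0} (s + 4) sin(pi*s/2) ds = (-8/pi) - (4/pi) = -12/pi.
Integrating by parts (boundary term plus one more integral), an antiderivative of (1 - 2*s) sin(pi*s/2) is 4*s*cos(pi*s/2)/pi - 8*sin(pi*s/2)/pi**2 - 2*cos(pi*s/2)/pi; evaluating from 0 to 2: ∫_{0}^{2} (1 - 2*s) sin(pi*s/2) ds = (-6/pi) - (-2/pi) = -4/pi.
So ∫_{-2}^{2} φ(s) sin(pi*s/2) ds = -16/pi.
Hence Im(c_{1}) = (-1/4)·(-16/pi) = 4/pi.

4/pi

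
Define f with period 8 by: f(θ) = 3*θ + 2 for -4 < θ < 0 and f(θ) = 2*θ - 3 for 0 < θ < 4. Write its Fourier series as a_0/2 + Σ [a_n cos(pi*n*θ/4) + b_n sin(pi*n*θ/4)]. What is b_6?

-10/(3*pi)

b_6 = 1/4 ∫_{-4}^{4} f(θ) sin(3*pi*θ/2) dθ.
Split the integral at the breakpoints.
Integrating by parts (boundary term plus one more integral), an antiderivative of (3*θ + 2) sin(3*pi*θ/2) is -2*θ*cos(3*pi*θ/2)/pi + 4*sin(3*pi*θ/2)/(3*pi**2) - 4*cos(3*pi*θ/2)/(3*pi); evaluating from -4 to 0: ∫_{-4}^{0} (3*θ + 2) sin(3*pi*θ/2) dθ = (-4/(3*pi)) - (20/(3*pi)) = -8/pi.
Integrating by parts (boundary term plus one more integral), an antiderivative of (2*θ - 3) sin(3*pi*θ/2) is -4*θ*cos(3*pi*θ/2)/(3*pi) + 8*sin(3*pi*θ/2)/(9*pi**2) + 2*cos(3*pi*θ/2)/pi; evaluating from 0 to 4: ∫_{0}^{4} (2*θ - 3) sin(3*pi*θ/2) dθ = (-10/(3*pi)) - (2/pi) = -16/(3*pi).
Summing the pieces and multiplying by (1/4) gives b_6 = -10/(3*pi).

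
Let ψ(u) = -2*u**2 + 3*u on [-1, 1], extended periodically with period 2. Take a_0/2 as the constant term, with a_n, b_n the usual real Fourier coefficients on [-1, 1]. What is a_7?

a_7 = ∫_{-1}^{1} ψ(u) cos(7*pi*u) du.
Integrating by parts twice (tabular method), an antiderivative of (-2*u**2 + 3*u) cos(7*pi*u) is -2*u**2*sin(7*pi*u)/(7*pi) + 3*u*sin(7*pi*u)/(7*pi) - 4*u*cos(7*pi*u)/(49*pi**2) + 4*sin(7*pi*u)/(343*pi**3) + 3*cos(7*pi*u)/(49*pi**2); evaluating from -1 to 1: ∫_{-1}^{1} (-2*u**2 + 3*u) cos(7*pi*u) du = (1/(49*pi**2)) - (-1/(7*pi**2)) = 8/(49*pi**2).
Hence a_7 = 8/(49*pi**2).

8/(49*pi**2)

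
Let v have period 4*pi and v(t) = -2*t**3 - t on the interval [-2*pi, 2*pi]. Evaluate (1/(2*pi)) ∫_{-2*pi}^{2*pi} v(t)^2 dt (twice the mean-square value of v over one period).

(1/(2*pi)) ∫_{-2*pi}^{2*pi} v(t)^2 dt = (1/(2*pi)) · (16*pi**3*(35 + 336*pi**2 + 960*pi**4)/105) = 8*pi**2*(35 + 336*pi**2 + 960*pi**4)/105.

8*pi**2*(35 + 336*pi**2 + 960*pi**4)/105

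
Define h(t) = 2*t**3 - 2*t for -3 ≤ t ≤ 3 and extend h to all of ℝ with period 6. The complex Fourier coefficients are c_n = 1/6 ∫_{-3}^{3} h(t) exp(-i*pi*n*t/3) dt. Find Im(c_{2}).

-81/(2*pi**3) + 24/pi

Since h is real-valued, Im(c_{2}) = -1/6 ∫_{-3}^{3} h(t) sin(2*pi*t/3) dt = -b_{2}/2.
h is odd and sin(2*pi*t/3) is odd, so the integrand is even: ∫_{-3}^{3} h(t) sin(2*pi*t/3) dt = 2∫_0^{3} h(t) sin(2*pi*t/3) dt.
Integrating by parts three times (tabular method), an antiderivative of (2*t**3 - 2*t) sin(2*pi*t/3) is -3*t**3*cos(2*pi*t/3)/pi + 27*t**2*sin(2*pi*t/3)/(2*pi**2) + 3*t*cos(2*pi*t/3)/pi + 81*t*cos(2*pi*t/3)/(2*pi**3) - 243*sin(2*pi*t/3)/(4*pi**4) - 9*sin(2*pi*t/3)/(2*pi**2); evaluating from 0 to 3: ∫_{0}^{3} (2*t**3 - 2*t) sin(2*pi*t/3) dt = (-72/pi + 243/(2*pi**3)) - (0) = -72/pi + 243/(2*pi**3).
So ∫_{-3}^{3} h(t) sin(2*pi*t/3) dt = -144/pi + 243/pi**3.
Hence Im(c_{2}) = (-1/6)·(-144/pi + 243/pi**3) = -81/(2*pi**3) + 24/pi.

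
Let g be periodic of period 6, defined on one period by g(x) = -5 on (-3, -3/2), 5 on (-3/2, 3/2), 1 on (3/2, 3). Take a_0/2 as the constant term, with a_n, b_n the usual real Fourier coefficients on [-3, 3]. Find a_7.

-2/pi

a_7 = 1/3 ∫_{-3}^{3} g(x) cos(7*pi*x/3) dx.
Split the integral at the breakpoints.
Directly, an antiderivative of (-5) cos(7*pi*x/3) is -15*sin(7*pi*x/3)/(7*pi); evaluating from -3 to -3/2: ∫_{-3}^{-3/2} (-5) cos(7*pi*x/3) dx = (-15/(7*pi)) - (0) = -15/(7*pi).
Directly, an antiderivative of (5) cos(7*pi*x/3) is 15*sin(7*pi*x/3)/(7*pi); evaluating from -3/2 to 3/2: ∫_{-3/2}^{3/2} (5) cos(7*pi*x/3) dx = (-15/(7*pi)) - (15/(7*pi)) = -30/(7*pi).
Directly, an antiderivative of (1) cos(7*pi*x/3) is 3*sin(7*pi*x/3)/(7*pi); evaluating from 3/2 to 3: ∫_{3/2}^{3} (1) cos(7*pi*x/3) dx = (0) - (-3/(7*pi)) = 3/(7*pi).
Summing the pieces and multiplying by (1/3) gives a_7 = -2/pi.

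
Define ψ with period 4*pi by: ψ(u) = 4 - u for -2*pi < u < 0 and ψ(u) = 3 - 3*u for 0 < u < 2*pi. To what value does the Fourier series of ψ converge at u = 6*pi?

7/2 - 2*pi

u = 6*pi differs from u = 2*pi by 1 full period(s), and the series is 4*pi-periodic.
At u = 2*pi the one-sided limits are ψ(2*pi^-) = 3 - 6*pi and ψ(2*pi^+) = 4 + 2*pi.
By Dirichlet's theorem the series converges to their average, [(3 - 6*pi) + (4 + 2*pi)]/2 = 7/2 - 2*pi.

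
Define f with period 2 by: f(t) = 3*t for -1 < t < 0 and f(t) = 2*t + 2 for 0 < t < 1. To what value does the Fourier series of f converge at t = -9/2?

t = -9/2 differs from t = -1/2 by -2 full period(s), and the series is 2-periodic.
f is continuous at t = -1/2 with value -3/2, so the series converges to -3/2 there.

-3/2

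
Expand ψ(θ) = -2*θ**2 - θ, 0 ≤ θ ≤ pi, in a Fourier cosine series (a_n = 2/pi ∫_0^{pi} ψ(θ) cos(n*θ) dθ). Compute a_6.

-2/9

a_6 = 2/pi ∫_0^{pi} (-2*θ**2 - θ) cos(6*θ) dθ.
Integrating by parts twice (tabular method), an antiderivative of (-2*θ**2 - θ) cos(6*θ) is -θ**2*sin(6*θ)/3 - θ*sin(6*θ)/6 - θ*cos(6*θ)/9 + sin(6*θ)/54 - cos(6*θ)/36; evaluating from 0 to pi: ∫_{0}^{pi} (-2*θ**2 - θ) cos(6*θ) dθ = (-pi/9 - 1/36) - (-1/36) = -pi/9.
Hence a_6 = (2/pi)·(-pi/9) = -2/9.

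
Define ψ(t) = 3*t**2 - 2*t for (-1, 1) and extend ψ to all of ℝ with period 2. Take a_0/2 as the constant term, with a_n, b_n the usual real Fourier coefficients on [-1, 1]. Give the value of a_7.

-12/(49*pi**2)

a_7 = ∫_{-1}^{1} ψ(t) cos(7*pi*t) dt.
Integrating by parts twice (tabular method), an antiderivative of (3*t**2 - 2*t) cos(7*pi*t) is 3*t**2*sin(7*pi*t)/(7*pi) - 2*t*sin(7*pi*t)/(7*pi) + 6*t*cos(7*pi*t)/(49*pi**2) - 6*sin(7*pi*t)/(343*pi**3) - 2*cos(7*pi*t)/(49*pi**2); evaluating from -1 to 1: ∫_{-1}^{1} (3*t**2 - 2*t) cos(7*pi*t) dt = (-4/(49*pi**2)) - (8/(49*pi**2)) = -12/(49*pi**2).
Hence a_7 = -12/(49*pi**2).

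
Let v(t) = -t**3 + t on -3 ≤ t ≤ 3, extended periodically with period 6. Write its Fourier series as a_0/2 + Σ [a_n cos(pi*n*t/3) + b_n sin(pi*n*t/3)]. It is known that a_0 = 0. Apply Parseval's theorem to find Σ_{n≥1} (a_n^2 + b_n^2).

5232/35

Parseval: a_0^2/2 + Σ_{n≥1} (a_n^2+b_n^2) = 1/3 ∫_{-3}^{3} v(t)^2 dt = 5232/35.
Subtract a_0^2/2 = 0: Σ (a_n^2+b_n^2) = 5232/35.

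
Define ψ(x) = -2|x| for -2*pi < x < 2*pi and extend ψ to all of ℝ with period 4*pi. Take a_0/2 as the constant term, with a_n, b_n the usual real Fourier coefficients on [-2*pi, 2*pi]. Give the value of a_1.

16/pi

a_1 = (1/(2*pi)) ∫_{-2*pi}^{2*pi} ψ(x) cos(x/2) dx.
ψ is even and cos(x/2) is even, so the integrand is even and a_1 = 1/pi ∫_0^{2*pi} ψ(x) cos(x/2) dx.
Integrating by parts (boundary term plus one more integral), an antiderivative of (-2*x) cos(x/2) is -4*x*sin(x/2) - 8*cos(x/2); evaluating from 0 to 2*pi: ∫_{0}^{2*pi} (-2*x) cos(x/2) dx = (8) - (-8) = 16.
Hence a_1 = (1/pi)·(16) = 16/pi.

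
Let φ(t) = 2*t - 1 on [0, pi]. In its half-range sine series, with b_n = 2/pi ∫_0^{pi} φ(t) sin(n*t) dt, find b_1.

b_1 = 2/pi ∫_0^{pi} (2*t - 1) sin(t) dt.
Integrating by parts (boundary term plus one more integral), an antiderivative of (2*t - 1) sin(t) is -2*t*cos(t) + 2*sin(t) + cos(t); evaluating from 0 to pi: ∫_{0}^{pi} (2*t - 1) sin(t) dt = (-1 + 2*pi) - (1) = -2 + 2*pi.
Hence b_1 = (2/pi)·(-2 + 2*pi) = 4 - 4/pi.

4 - 4/pi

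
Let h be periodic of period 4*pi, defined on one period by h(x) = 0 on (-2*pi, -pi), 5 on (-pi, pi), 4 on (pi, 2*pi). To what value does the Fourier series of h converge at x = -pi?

5/2

At x = -pi the one-sided limits are h(-pi^-) = 0 and h(-pi^+) = 5.
By Dirichlet's theorem the series converges to their average, [(0) + (5)]/2 = 5/2.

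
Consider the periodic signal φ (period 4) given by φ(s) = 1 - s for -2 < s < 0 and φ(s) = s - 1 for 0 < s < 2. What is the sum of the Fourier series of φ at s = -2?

2

At s = -2 the one-sided limits are φ(-2^-) = 1 and φ(-2^+) = 3.
By Dirichlet's theorem the series converges to their average, [(1) + (3)]/2 = 2.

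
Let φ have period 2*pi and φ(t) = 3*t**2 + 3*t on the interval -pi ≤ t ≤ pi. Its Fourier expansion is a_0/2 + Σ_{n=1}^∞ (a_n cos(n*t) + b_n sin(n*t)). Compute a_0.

a_0 = 1/pi ∫_{-pi}^{pi} φ(t) dt = 1/pi · (2*pi**3) = 2*pi**2.

2*pi**2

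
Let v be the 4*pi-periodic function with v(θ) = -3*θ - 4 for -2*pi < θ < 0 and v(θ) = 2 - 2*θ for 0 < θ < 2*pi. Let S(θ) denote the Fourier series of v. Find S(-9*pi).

θ = -9*pi differs from θ = -pi by -2 full period(s), and the series is 4*pi-periodic.
v is continuous at θ = -pi with value -4 + 3*pi, so the series converges to -4 + 3*pi there.

-4 + 3*pi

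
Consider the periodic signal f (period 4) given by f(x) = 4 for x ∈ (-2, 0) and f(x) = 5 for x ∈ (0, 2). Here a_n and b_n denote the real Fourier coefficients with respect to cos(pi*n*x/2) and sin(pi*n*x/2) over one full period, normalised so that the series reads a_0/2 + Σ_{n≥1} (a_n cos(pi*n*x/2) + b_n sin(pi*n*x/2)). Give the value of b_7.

b_7 = 1/2 ∫_{-2}^{2} f(x) sin(7*pi*x/2) dx.
Split the integral at the breakpoints.
Directly, an antiderivative of (4) sin(7*pi*x/2) is -8*cos(7*pi*x/2)/(7*pi); evaluating from -2 to 0: ∫_{-2}^{0} (4) sin(7*pi*x/2) dx = (-8/(7*pi)) - (8/(7*pi)) = -16/(7*pi).
Directly, an antiderivative of (5) sin(7*pi*x/2) is -10*cos(7*pi*x/2)/(7*pi); evaluating from 0 to 2: ∫_{0}^{2} (5) sin(7*pi*x/2) dx = (10/(7*pi)) - (-10/(7*pi)) = 20/(7*pi).
Summing the pieces and multiplying by (1/2) gives b_7 = 2/(7*pi).

2/(7*pi)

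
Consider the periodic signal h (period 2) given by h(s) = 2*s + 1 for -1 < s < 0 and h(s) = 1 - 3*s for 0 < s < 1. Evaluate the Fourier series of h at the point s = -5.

-3/2

s = -5 differs from s = -1 by -2 full period(s), and the series is 2-periodic.
At s = -1 the one-sided limits are h(-1^-) = -2 and h(-1^+) = -1.
By Dirichlet's theorem the series converges to their average, [(-2) + (-1)]/2 = -3/2.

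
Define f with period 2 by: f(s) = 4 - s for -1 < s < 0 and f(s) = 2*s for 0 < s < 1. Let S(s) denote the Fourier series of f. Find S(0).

At s = 0 the one-sided limits are f(0^-) = 4 and f(0^+) = 0.
By Dirichlet's theorem the series converges to their average, [(4) + (0)]/2 = 2.

2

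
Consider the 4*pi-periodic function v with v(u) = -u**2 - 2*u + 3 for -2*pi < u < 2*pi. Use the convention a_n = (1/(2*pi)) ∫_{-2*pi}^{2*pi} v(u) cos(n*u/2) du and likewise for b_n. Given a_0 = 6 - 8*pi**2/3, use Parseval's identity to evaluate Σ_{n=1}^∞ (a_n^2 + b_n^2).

32*pi**2*(15 + 4*pi**2)/45

Parseval: a_0^2/2 + Σ_{n≥1} (a_n^2+b_n^2) = (1/(2*pi)) ∫_{-2*pi}^{2*pi} v(u)^2 du = -16*pi**2/3 + 18 + 32*pi**4/5.
Subtract a_0^2/2 = 2*(9 - 4*pi**2)**2/9: Σ (a_n^2+b_n^2) = 32*pi**2*(15 + 4*pi**2)/45.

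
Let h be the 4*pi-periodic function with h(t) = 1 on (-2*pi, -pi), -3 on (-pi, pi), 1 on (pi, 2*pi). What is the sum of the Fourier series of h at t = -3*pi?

-1

t = -3*pi differs from t = pi by -1 full period(s), and the series is 4*pi-periodic.
At t = pi the one-sided limits are h(pi^-) = -3 and h(pi^+) = 1.
By Dirichlet's theorem the series converges to their average, [(-3) + (1)]/2 = -1.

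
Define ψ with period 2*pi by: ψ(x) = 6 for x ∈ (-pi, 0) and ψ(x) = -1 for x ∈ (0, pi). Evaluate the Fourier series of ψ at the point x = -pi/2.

ψ is continuous at x = -pi/2 with value 6, so the series converges to 6 there.

6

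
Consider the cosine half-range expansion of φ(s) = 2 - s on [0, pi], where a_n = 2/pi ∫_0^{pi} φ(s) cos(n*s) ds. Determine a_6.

0

a_6 = 2/pi ∫_0^{pi} (2 - s) cos(6*s) ds.
Integrating by parts (boundary term plus one more integral), an antiderivative of (2 - s) cos(6*s) is -s*sin(6*s)/6 + sin(6*s)/3 - cos(6*s)/36; evaluating from 0 to pi: ∫_{0}^{pi} (2 - s) cos(6*s) ds = (-1/36) - (-1/36) = 0.
Hence a_6 = (2/pi)·(0) = 0.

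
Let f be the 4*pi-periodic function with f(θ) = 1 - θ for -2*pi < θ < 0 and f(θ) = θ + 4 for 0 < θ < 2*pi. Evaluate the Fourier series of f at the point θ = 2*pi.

At θ = 2*pi the one-sided limits are f(2*pi^-) = 4 + 2*pi and f(2*pi^+) = 1 + 2*pi.
By Dirichlet's theorem the series converges to their average, [(4 + 2*pi) + (1 + 2*pi)]/2 = 5/2 + 2*pi.

5/2 + 2*pi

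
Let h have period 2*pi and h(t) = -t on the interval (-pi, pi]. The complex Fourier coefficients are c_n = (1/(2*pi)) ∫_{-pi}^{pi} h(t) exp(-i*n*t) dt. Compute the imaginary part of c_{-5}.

-1/5

Since h is real-valued, Im(c_{-5}) = -(1/(2*pi)) ∫_{-pi}^{pi} h(t) sin(-5*t) dt = b_{5}/2.
h is odd and sin(-5*t) is odd, so the integrand is even: ∫_{-pi}^{pi} h(t) sin(-5*t) dt = 2∫_0^{pi} h(t) sin(-5*t) dt.
Integrating by parts (boundary term plus one more integral), an antiderivative of (-t) sin(-5*t) is -t*cos(5*t)/5 + sin(5*t)/25; evaluating from 0 to pi: ∫_{0}^{pi} (-t) sin(-5*t) dt = (pi/5) - (0) = pi/5.
So ∫_{-pi}^{pi} h(t) sin(-5*t) dt = 2*pi/5.
Hence Im(c_{-5}) = (-1/(2*pi))·(2*pi/5) = -1/5.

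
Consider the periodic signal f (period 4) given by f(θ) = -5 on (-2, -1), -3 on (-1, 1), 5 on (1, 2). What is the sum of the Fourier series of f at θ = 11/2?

5

θ = 11/2 differs from θ = 3/2 by 1 full period(s), and the series is 4-periodic.
f is continuous at θ = 3/2 with value 5, so the series converges to 5 there.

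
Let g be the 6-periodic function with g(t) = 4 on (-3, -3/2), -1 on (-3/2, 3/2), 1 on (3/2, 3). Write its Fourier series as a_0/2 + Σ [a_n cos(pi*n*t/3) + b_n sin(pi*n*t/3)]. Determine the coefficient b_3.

b_3 = 1/3 ∫_{-3}^{3} g(t) sin(pi*t) dt.
Split the integral at the breakpoints.
Directly, an antiderivative of (4) sin(pi*t) is -4*cos(pi*t)/pi; evaluating from -3 to -3/2: ∫_{-3}^{-3/2} (4) sin(pi*t) dt = (0) - (4/pi) = -4/pi.
Directly, an antiderivative of (-1) sin(pi*t) is cos(pi*t)/pi; evaluating from -3/2 to 3/2: ∫_{-3/2}^{3/2} (-1) sin(pi*t) dt = (0) - (0) = 0.
Directly, an antiderivative of (1) sin(pi*t) is -cos(pi*t)/pi; evaluating from 3/2 to 3: ∫_{3/2}^{3} (1) sin(pi*t) dt = (1/pi) - (0) = 1/pi.
Summing the pieces and multiplying by (1/3) gives b_3 = -1/pi.

-1/pi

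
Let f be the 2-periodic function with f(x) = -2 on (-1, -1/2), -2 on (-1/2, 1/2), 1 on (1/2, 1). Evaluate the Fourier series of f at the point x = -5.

x = -5 differs from x = -1 by -2 full period(s), and the series is 2-periodic.
At x = -1 the one-sided limits are f(-1^-) = 1 and f(-1^+) = -2.
By Dirichlet's theorem the series converges to their average, [(1) + (-2)]/2 = -1/2.

-1/2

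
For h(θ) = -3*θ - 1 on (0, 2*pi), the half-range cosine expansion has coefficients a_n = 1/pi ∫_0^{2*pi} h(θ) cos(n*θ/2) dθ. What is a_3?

a_3 = 1/pi ∫_0^{2*pi} (-3*θ - 1) cos(3*θ/2) dθ.
Integrating by parts (boundary term plus one more integral), an antiderivative of (-3*θ - 1) cos(3*θ/2) is -2*θ*sin(3*θ/2) - 2*sin(3*θ/2)/3 - 4*cos(3*θ/2)/3; evaluating from 0 to 2*pi: ∫_{0}^{2*pi} (-3*θ - 1) cos(3*θ/2) dθ = (4/3) - (-4/3) = 8/3.
Hence a_3 = (1/pi)·(8/3) = 8/(3*pi).

8/(3*pi)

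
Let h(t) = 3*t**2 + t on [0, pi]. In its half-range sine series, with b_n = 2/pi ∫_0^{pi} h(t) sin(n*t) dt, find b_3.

b_3 = 2/pi ∫_0^{pi} (3*t**2 + t) sin(3*t) dt.
Integrating by parts twice (tabular method), an antiderivative of (3*t**2 + t) sin(3*t) is -t**2*cos(3*t) + 2*t*sin(3*t)/3 - t*cos(3*t)/3 + sin(3*t)/9 + 2*cos(3*t)/9; evaluating from 0 to pi: ∫_{0}^{pi} (3*t**2 + t) sin(3*t) dt = (-2/9 + pi/3 + pi**2) - (2/9) = -4/9 + pi/3 + pi**2.
Hence b_3 = (2/pi)·(-4/9 + pi/3 + pi**2) = -8/(9*pi) + 2/3 + 2*pi.

-8/(9*pi) + 2/3 + 2*pi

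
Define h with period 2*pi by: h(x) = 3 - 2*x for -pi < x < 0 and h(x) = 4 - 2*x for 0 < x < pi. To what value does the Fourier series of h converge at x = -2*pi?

x = -2*pi differs from x = 0 by -1 full period(s), and the series is 2*pi-periodic.
At x = 0 the one-sided limits are h(0^-) = 3 and h(0^+) = 4.
By Dirichlet's theorem the series converges to their average, [(3) + (4)]/2 = 7/2.

7/2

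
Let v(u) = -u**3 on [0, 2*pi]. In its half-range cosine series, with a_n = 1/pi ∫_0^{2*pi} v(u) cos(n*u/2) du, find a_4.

a_4 = 1/pi ∫_0^{2*pi} (-u**3) cos(2*u) du.
Integrating by parts three times (tabular method), an antiderivative of (-u**3) cos(2*u) is -u**3*sin(2*u)/2 - 3*u**2*cos(2*u)/4 + 3*u*sin(2*u)/4 + 3*cos(2*u)/8; evaluating from 0 to 2*pi: ∫_{0}^{2*pi} (-u**3) cos(2*u) du = (3/8 - 3*pi**2) - (3/8) = -3*pi**2.
Hence a_4 = (1/pi)·(-3*pi**2) = -3*pi.

-3*pi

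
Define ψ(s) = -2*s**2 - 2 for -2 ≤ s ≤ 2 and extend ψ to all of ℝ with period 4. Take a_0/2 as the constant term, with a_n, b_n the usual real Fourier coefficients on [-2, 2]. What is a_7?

32/(49*pi**2)

a_7 = 1/2 ∫_{-2}^{2} ψ(s) cos(7*pi*s/2) ds.
ψ is even and cos(7*pi*s/2) is even, so the integrand is even and a_7 = ∫_0^{2} ψ(s) cos(7*pi*s/2) ds.
Integrating by parts twice (tabular method), an antiderivative of (-2*s**2 - 2) cos(7*pi*s/2) is -4*s**2*sin(7*pi*s/2)/(7*pi) - 16*s*cos(7*pi*s/2)/(49*pi**2) - 4*sin(7*pi*s/2)/(7*pi) + 32*sin(7*pi*s/2)/(343*pi**3); evaluating from 0 to 2: ∫_{0}^{2} (-2*s**2 - 2) cos(7*pi*s/2) ds = (32/(49*pi**2)) - (0) = 32/(49*pi**2).
Hence a_7 = 32/(49*pi**2).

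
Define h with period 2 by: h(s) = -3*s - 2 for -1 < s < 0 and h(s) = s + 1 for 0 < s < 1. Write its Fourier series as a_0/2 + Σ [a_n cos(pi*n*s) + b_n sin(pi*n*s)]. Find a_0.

1

a_0 = ∫_{-1}^{1} h(s) ds = 1.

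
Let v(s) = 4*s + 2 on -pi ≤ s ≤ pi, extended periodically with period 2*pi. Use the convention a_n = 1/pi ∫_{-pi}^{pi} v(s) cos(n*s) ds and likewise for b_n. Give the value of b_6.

-4/3

b_6 = 1/pi ∫_{-pi}^{pi} v(s) sin(6*s) ds.
Integrating by parts (boundary term plus one more integral), an antiderivative of (4*s + 2) sin(6*s) is -2*s*cos(6*s)/3 + sin(6*s)/9 - cos(6*s)/3; evaluating from -pi to pi: ∫_{-pi}^{pi} (4*s + 2) sin(6*s) ds = (-2*pi/3 - 1/3) - (-1/3 + 2*pi/3) = -4*pi/3.
Hence b_6 = (1/pi)·(-4*pi/3) = -4/3.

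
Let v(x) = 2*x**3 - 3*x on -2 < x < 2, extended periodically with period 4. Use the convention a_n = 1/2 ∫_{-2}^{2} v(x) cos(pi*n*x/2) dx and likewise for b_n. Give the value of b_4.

-5/pi + 3/pi**3

b_4 = 1/2 ∫_{-2}^{2} v(x) sin(2*pi*x) dx.
v is odd and sin(2*pi*x) is odd, so the integrand is even and b_4 = ∫_0^{2} v(x) sin(2*pi*x) dx.
Integrating by parts three times (tabular method), an antiderivative of (2*x**3 - 3*x) sin(2*pi*x) is -x**3*cos(2*pi*x)/pi + 3*x**2*sin(2*pi*x)/(2*pi**2) + 3*x*cos(2*pi*x)/(2*pi**3) + 3*x*cos(2*pi*x)/(2*pi) - 3*sin(2*pi*x)/(4*pi**2) - 3*sin(2*pi*x)/(4*pi**4); evaluating from 0 to 2: ∫_{0}^{2} (2*x**3 - 3*x) sin(2*pi*x) dx = (-5/pi + 3/pi**3) - (0) = -5/pi + 3/pi**3.
Hence b_4 = -5/pi + 3/pi**3.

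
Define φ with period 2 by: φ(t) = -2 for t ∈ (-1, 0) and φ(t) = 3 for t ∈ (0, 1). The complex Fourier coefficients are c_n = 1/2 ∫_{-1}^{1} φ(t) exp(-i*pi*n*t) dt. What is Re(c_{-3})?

0

Since φ is real-valued, Re(c_{-3}) = 1/2 ∫_{-1}^{1} φ(t) cos(-3*pi*t) dt = a_{3}/2.
Split the integral at the breakpoints.
Directly, an antiderivative of (-2) cos(-3*pi*t) is -2*sin(3*pi*t)/(3*pi); evaluating from -1 to 0: ∫_{-1}^{0} (-2) cos(-3*pi*t) dt = (0) - (0) = 0.
Directly, an antiderivative of (3) cos(-3*pi*t) is sin(3*pi*t)/pi; evaluating from 0 to 1: ∫_{0}^{1} (3) cos(-3*pi*t) dt = (0) - (0) = 0.
So ∫_{-1}^{1} φ(t) cos(-3*pi*t) dt = 0.
Hence Re(c_{-3}) = (1/2)·(0) = 0.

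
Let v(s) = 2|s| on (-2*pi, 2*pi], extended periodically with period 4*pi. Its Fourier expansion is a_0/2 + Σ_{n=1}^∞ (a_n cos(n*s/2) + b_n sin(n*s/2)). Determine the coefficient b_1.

b_1 = (1/(2*pi)) ∫_{-2*pi}^{2*pi} v(s) sin(s/2) ds.
v is even and sin(s/2) is odd, so the integrand is odd over a symmetric interval and the integral vanishes.

0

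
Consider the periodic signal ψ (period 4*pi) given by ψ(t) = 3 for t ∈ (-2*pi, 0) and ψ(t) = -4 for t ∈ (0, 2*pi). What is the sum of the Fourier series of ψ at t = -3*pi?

t = -3*pi differs from t = pi by -1 full period(s), and the series is 4*pi-periodic.
ψ is continuous at t = pi with value -4, so the series converges to -4 there.

-4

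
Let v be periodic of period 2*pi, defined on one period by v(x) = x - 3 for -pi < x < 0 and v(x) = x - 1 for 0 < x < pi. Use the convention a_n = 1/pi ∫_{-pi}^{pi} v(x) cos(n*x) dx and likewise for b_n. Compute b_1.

b_1 = 1/pi ∫_{-pi}^{pi} v(x) sin(x) dx.
Split the integral at the breakpoints.
Integrating by parts (boundary term plus one more integral), an antiderivative of (x - 3) sin(x) is -x*cos(x) + sin(x) + 3*cos(x); evaluating from -pi to 0: ∫_{-pi}^{0} (x - 3) sin(x) dx = (3) - (-pi - 3) = pi + 6.
Integrating by parts (boundary term plus one more integral), an antiderivative of (x - 1) sin(x) is -x*cos(x) + sin(x) + cos(x); evaluating from 0 to pi: ∫_{0}^{pi} (x - 1) sin(x) dx = (-1 + pi) - (1) = -2 + pi.
Summing the pieces and multiplying by (1/pi) gives b_1 = 4/pi + 2.

4/pi + 2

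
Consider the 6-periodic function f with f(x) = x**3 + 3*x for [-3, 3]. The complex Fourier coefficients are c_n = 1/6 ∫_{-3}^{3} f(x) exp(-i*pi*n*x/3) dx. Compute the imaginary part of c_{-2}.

Since f is real-valued, Im(c_{-2}) = -1/6 ∫_{-3}^{3} f(x) sin(-2*pi*x/3) dx = b_{2}/2.
f is odd and sin(-2*pi*x/3) is odd, so the integrand is even: ∫_{-3}^{3} f(x) sin(-2*pi*x/3) dx = 2∫_0^{3} f(x) sin(-2*pi*x/3) dx.
Integrating by parts three times (tabular method), an antiderivative of (x**3 + 3*x) sin(-2*pi*x/3) is 3*x**3*cos(2*pi*x/3)/(2*pi) - 27*x**2*sin(2*pi*x/3)/(4*pi**2) - 81*x*cos(2*pi*x/3)/(4*pi**3) + 9*x*cos(2*pi*x/3)/(2*pi) - 27*sin(2*pi*x/3)/(4*pi**2) + 243*sin(2*pi*x/3)/(8*pi**4); evaluating from 0 to 3: ∫_{0}^{3} (x**3 + 3*x) sin(-2*pi*x/3) dx = (-243/(4*pi**3) + 54/pi) - (0) = -243/(4*pi**3) + 54/pi.
So ∫_{-3}^{3} f(x) sin(-2*pi*x/3) dx = -243/(2*pi**3) + 108/pi.
Hence Im(c_{-2}) = (-1/6)·(-243/(2*pi**3) + 108/pi) = -18/pi + 81/(4*pi**3).

-18/pi + 81/(4*pi**3)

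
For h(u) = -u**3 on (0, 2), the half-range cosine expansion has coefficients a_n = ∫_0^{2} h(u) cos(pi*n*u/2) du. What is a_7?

48*(-4 + 49*pi**2)/(2401*pi**4)

a_7 = ∫_0^{2} (-u**3) cos(7*pi*u/2) du.
Integrating by parts three times (tabular method), an antiderivative of (-u**3) cos(7*pi*u/2) is -2*u**3*sin(7*pi*u/2)/(7*pi) - 12*u**2*cos(7*pi*u/2)/(49*pi**2) + 48*u*sin(7*pi*u/2)/(343*pi**3) + 96*cos(7*pi*u/2)/(2401*pi**4); evaluating from 0 to 2: ∫_{0}^{2} (-u**3) cos(7*pi*u/2) du = (48*(-2 + 49*pi**2)/(2401*pi**4)) - (96/(2401*pi**4)) = 48*(-4 + 49*pi**2)/(2401*pi**4).
Hence a_7 = 48*(-4 + 49*pi**2)/(2401*pi**4).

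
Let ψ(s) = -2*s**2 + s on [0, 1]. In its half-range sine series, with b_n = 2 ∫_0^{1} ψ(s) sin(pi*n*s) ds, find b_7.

b_7 = 2 ∫_0^{1} (-2*s**2 + s) sin(7*pi*s) ds.
Integrating by parts twice (tabular method), an antiderivative of (-2*s**2 + s) sin(7*pi*s) is 2*s**2*cos(7*pi*s)/(7*pi) - 4*s*sin(7*pi*s)/(49*pi**2) - s*cos(7*pi*s)/(7*pi) + sin(7*pi*s)/(49*pi**2) - 4*cos(7*pi*s)/(343*pi**3); evaluating from 0 to 1: ∫_{0}^{1} (-2*s**2 + s) sin(7*pi*s) ds = ((4 - 49*pi**2)/(343*pi**3)) - (-4/(343*pi**3)) = (8 - 49*pi**2)/(343*pi**3).
Hence b_7 = 2·((8 - 49*pi**2)/(343*pi**3)) = 2*(8 - 49*pi**2)/(343*pi**3).

2*(8 - 49*pi**2)/(343*pi**3)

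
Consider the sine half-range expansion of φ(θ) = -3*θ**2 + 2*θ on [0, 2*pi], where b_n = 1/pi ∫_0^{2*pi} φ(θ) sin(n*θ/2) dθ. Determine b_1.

b_1 = 1/pi ∫_0^{2*pi} (-3*θ**2 + 2*θ) sin(θ/2) dθ.
Integrating by parts twice (tabular method), an antiderivative of (-3*θ**2 + 2*θ) sin(θ/2) is 6*θ**2*cos(θ/2) - 24*θ*sin(θ/2) - 4*θ*cos(θ/2) + 8*sin(θ/2) - 48*cos(θ/2); evaluating from 0 to 2*pi: ∫_{0}^{2*pi} (-3*θ**2 + 2*θ) sin(θ/2) dθ = (-24*pi**2 + 8*pi + 48) - (-48) = -24*pi**2 + 8*pi + 96.
Hence b_1 = (1/pi)·(-24*pi**2 + 8*pi + 96) = -24*pi + 8 + 96/pi.

-24*pi + 8 + 96/pi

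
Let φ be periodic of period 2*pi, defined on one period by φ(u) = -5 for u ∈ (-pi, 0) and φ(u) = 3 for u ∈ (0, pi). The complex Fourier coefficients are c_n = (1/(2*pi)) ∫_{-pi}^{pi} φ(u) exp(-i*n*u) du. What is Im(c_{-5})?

8/(5*pi)

Since φ is real-valued, Im(c_{-5}) = -(1/(2*pi)) ∫_{-pi}^{pi} φ(u) sin(-5*u) du = b_{5}/2.
Split the integral at the breakpoints.
Directly, an antiderivative of (-5) sin(-5*u) is -cos(5*u); evaluating from -pi to 0: ∫_{-pi}^{0} (-5) sin(-5*u) du = (-1) - (1) = -2.
Directly, an antiderivative of (3) sin(-5*u) is 3*cos(5*u)/5; evaluating from 0 to pi: ∫_{0}^{pi} (3) sin(-5*u) du = (-3/5) - (3/5) = -6/5.
So ∫_{-pi}^{pi} φ(u) sin(-5*u) du = -16/5.
Hence Im(c_{-5}) = (-1/(2*pi))·(-16/5) = 8/(5*pi).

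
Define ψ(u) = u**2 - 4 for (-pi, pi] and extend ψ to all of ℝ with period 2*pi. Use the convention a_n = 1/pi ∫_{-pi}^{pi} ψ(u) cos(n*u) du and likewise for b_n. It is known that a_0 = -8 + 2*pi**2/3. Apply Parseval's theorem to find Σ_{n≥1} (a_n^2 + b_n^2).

Parseval: a_0^2/2 + Σ_{n≥1} (a_n^2+b_n^2) = 1/pi ∫_{-pi}^{pi} ψ(u)^2 du = -16*pi**2/3 + 32 + 2*pi**4/5.
Subtract a_0^2/2 = 2*(12 - pi**2)**2/9: Σ (a_n^2+b_n^2) = 8*pi**4/45.

8*pi**4/45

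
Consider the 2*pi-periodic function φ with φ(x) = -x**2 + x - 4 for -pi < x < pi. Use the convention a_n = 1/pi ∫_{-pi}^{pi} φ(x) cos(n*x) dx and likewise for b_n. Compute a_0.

-8 - 2*pi**2/3

a_0 = 1/pi ∫_{-pi}^{pi} φ(x) dx = 1/pi · (-2*pi*(pi**2 + 12)/3) = -8 - 2*pi**2/3.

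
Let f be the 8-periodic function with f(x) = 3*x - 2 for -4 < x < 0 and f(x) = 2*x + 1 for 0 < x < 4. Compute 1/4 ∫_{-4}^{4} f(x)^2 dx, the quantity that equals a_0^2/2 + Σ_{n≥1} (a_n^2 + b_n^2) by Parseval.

1/4 ∫_{-4}^{4} f(x)^2 dx = 1/4 · (1276/3) = 319/3.

319/3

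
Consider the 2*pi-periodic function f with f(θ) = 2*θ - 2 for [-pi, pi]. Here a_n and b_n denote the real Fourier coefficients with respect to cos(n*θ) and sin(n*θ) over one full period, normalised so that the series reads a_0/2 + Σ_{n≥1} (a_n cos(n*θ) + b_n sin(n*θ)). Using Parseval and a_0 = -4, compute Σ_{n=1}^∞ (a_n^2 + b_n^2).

8*pi**2/3

Parseval: a_0^2/2 + Σ_{n≥1} (a_n^2+b_n^2) = 1/pi ∫_{-pi}^{pi} f(θ)^2 dθ = 8 + 8*pi**2/3.
Subtract a_0^2/2 = 8: Σ (a_n^2+b_n^2) = 8*pi**2/3.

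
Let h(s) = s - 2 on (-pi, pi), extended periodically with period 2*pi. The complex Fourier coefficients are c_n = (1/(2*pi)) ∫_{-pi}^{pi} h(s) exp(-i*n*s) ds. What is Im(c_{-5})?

Since h is real-valued, Im(c_{-5}) = -(1/(2*pi)) ∫_{-pi}^{pi} h(s) sin(-5*s) ds = b_{5}/2.
Integrating by parts (boundary term plus one more integral), an antiderivative of (s - 2) sin(-5*s) is s*cos(5*s)/5 - sin(5*s)/25 - 2*cos(5*s)/5; evaluating from -pi to pi: ∫_{-pi}^{pi} (s - 2) sin(-5*s) ds = (2/5 - pi/5) - (2/5 + pi/5) = -2*pi/5.
Hence Im(c_{-5}) = (-1/(2*pi))·(-2*pi/5) = 1/5.

1/5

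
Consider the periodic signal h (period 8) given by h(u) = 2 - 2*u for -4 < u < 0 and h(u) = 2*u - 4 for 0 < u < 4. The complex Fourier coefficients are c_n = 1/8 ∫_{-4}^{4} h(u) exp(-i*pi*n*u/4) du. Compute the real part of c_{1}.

Since h is real-valued, Re(c_{1}) = 1/8 ∫_{-4}^{4} h(u) cos(pi*u/4) du = a_{1}/2.
Split the integral at the breakpoints.
Integrating by parts (boundary term plus one more integral), an antiderivative of (2 - 2*u) cos(pi*u/4) is -8*u*sin(pi*u/4)/pi + 8*sin(pi*u/4)/pi - 32*cos(pi*u/4)/pi**2; evaluating from -4 to 0: ∫_{-4}^{0} (2 - 2*u) cos(pi*u/4) du = (-32/pi**2) - (32/pi**2) = -64/pi**2.
Integrating by parts (boundary term plus one more integral), an antiderivative of (2*u - 4) cos(pi*u/4) is 8*u*sin(pi*u/4)/pi - 16*sin(pi*u/4)/pi + 32*cos(pi*u/4)/pi**2; evaluating from 0 to 4: ∫_{0}^{4} (2*u - 4) cos(pi*u/4) du = (-32/pi**2) - (32/pi**2) = -64/pi**2.
So ∫_{-4}^{4} h(u) cos(pi*u/4) du = -128/pi**2.
Hence Re(c_{1}) = (1/8)·(-128/pi**2) = -16/pi**2.

-16/pi**2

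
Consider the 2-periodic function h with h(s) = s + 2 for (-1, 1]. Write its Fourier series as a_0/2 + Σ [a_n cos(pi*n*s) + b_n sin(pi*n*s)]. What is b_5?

2/(5*pi)

b_5 = ∫_{-1}^{1} h(s) sin(5*pi*s) ds.
Integrating by parts (boundary term plus one more integral), an antiderivative of (s + 2) sin(5*pi*s) is -s*cos(5*pi*s)/(5*pi) + sin(5*pi*s)/(25*pi**2) - 2*cos(5*pi*s)/(5*pi); evaluating from -1 to 1: ∫_{-1}^{1} (s + 2) sin(5*pi*s) ds = (3/(5*pi)) - (1/(5*pi)) = 2/(5*pi).
Hence b_5 = 2/(5*pi).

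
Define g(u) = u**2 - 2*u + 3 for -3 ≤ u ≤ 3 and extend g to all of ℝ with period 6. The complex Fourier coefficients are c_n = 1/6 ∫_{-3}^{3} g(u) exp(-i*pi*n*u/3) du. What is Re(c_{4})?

Since g is real-valued, Re(c_{4}) = 1/6 ∫_{-3}^{3} g(u) cos(4*pi*u/3) du = a_{4}/2.
Integrating by parts twice (tabular method), an antiderivative of (u**2 - 2*u + 3) cos(4*pi*u/3) is 3*u**2*sin(4*pi*u/3)/(4*pi) - 3*u*sin(4*pi*u/3)/(2*pi) + 9*u*cos(4*pi*u/3)/(8*pi**2) - 27*sin(4*pi*u/3)/(32*pi**3) + 9*sin(4*pi*u/3)/(4*pi) - 9*cos(4*pi*u/3)/(8*pi**2); evaluating from -3 to 3: ∫_{-3}^{3} (u**2 - 2*u + 3) cos(4*pi*u/3) du = (9/(4*pi**2)) - (-9/(2*pi**2)) = 27/(4*pi**2).
Hence Re(c_{4}) = (1/6)·(27/(4*pi**2)) = 9/(8*pi**2).

9/(8*pi**2)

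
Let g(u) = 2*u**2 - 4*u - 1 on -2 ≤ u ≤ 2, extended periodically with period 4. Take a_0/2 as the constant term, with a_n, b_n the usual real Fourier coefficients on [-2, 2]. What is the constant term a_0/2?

a_0 = 1/2 ∫_{-2}^{2} g(u) du = 1/2 · (20/3) = 10/3.
So the constant term a_0/2 = 5/3.

5/3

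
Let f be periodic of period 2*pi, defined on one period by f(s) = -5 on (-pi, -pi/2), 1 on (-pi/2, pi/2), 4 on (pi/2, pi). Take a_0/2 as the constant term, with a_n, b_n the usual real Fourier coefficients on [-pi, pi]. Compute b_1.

b_1 = 1/pi ∫_{-pi}^{pi} f(s) sin(s) ds.
Split the integral at the breakpoints.
Directly, an antiderivative of (-5) sin(s) is 5*cos(s); evaluating from -pi to -pi/2: ∫_{-pi}^{-pi/2} (-5) sin(s) ds = (0) - (-5) = 5.
Directly, an antiderivative of (1) sin(s) is -cos(s); evaluating from -pi/2 to pi/2: ∫_{-pi/2}^{pi/2} (1) sin(s) ds = (0) - (0) = 0.
Directly, an antiderivative of (4) sin(s) is -4*cos(s); evaluating from pi/2 to pi: ∫_{pi/2}^{pi} (4) sin(s) ds = (4) - (0) = 4.
Summing the pieces and multiplying by (1/pi) gives b_1 = 9/pi.

9/pi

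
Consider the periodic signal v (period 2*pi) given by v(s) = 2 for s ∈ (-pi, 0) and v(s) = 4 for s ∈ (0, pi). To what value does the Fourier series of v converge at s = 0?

At s = 0 the one-sided limits are v(0^-) = 2 and v(0^+) = 4.
By Dirichlet's theorem the series converges to their average, [(2) + (4)]/2 = 3.

3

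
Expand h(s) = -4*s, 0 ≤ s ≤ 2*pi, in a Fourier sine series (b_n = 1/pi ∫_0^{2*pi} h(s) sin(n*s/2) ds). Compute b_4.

b_4 = 1/pi ∫_0^{2*pi} (-4*s) sin(2*s) ds.
Integrating by parts (boundary term plus one more integral), an antiderivative of (-4*s) sin(2*s) is 2*s*cos(2*s) - sin(2*s); evaluating from 0 to 2*pi: ∫_{0}^{2*pi} (-4*s) sin(2*s) ds = (4*pi) - (0) = 4*pi.
Hence b_4 = (1/pi)·(4*pi) = 4.

4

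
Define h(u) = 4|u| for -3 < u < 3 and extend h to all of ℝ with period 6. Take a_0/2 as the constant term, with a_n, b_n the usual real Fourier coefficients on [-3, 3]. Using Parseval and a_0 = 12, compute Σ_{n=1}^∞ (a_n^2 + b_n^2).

Parseval: a_0^2/2 + Σ_{n≥1} (a_n^2+b_n^2) = 1/3 ∫_{-3}^{3} h(u)^2 du = 96.
Subtract a_0^2/2 = 72: Σ (a_n^2+b_n^2) = 24.

24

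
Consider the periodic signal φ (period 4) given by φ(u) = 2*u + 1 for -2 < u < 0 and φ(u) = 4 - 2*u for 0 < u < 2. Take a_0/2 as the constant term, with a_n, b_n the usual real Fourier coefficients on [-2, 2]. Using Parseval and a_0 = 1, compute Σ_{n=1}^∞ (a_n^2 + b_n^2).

Parseval: a_0^2/2 + Σ_{n≥1} (a_n^2+b_n^2) = 1/2 ∫_{-2}^{2} φ(u)^2 du = 23/3.
Subtract a_0^2/2 = 1/2: Σ (a_n^2+b_n^2) = 43/6.

43/6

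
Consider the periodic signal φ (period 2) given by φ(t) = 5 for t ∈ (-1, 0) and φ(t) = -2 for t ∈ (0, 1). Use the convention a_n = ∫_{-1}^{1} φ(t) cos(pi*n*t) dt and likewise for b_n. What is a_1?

0

a_1 = ∫_{-1}^{1} φ(t) cos(pi*t) dt.
Split the integral at the breakpoints.
Directly, an antiderivative of (5) cos(pi*t) is 5*sin(pi*t)/pi; evaluating from -1 to 0: ∫_{-1}^{0} (5) cos(pi*t) dt = (0) - (0) = 0.
Directly, an antiderivative of (-2) cos(pi*t) is -2*sin(pi*t)/pi; evaluating from 0 to 1: ∫_{0}^{1} (-2) cos(pi*t) dt = (0) - (0) = 0.
Summing the pieces gives a_1 = 0.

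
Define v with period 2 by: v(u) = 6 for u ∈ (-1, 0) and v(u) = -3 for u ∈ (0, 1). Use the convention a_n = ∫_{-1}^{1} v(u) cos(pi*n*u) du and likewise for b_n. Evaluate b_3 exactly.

-6/pi

b_3 = ∫_{-1}^{1} v(u) sin(3*pi*u) du.
Split the integral at the breakpoints.
Directly, an antiderivative of (6) sin(3*pi*u) is -2*cos(3*pi*u)/pi; evaluating from -1 to 0: ∫_{-1}^{0} (6) sin(3*pi*u) du = (-2/pi) - (2/pi) = -4/pi.
Directly, an antiderivative of (-3) sin(3*pi*u) is cos(3*pi*u)/pi; evaluating from 0 to 1: ∫_{0}^{1} (-3) sin(3*pi*u) du = (-1/pi) - (1/pi) = -2/pi.
Summing the pieces gives b_3 = -6/pi.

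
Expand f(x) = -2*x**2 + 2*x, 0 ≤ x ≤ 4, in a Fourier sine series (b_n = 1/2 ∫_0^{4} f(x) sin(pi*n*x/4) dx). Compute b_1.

b_1 = 1/2 ∫_0^{4} (-2*x**2 + 2*x) sin(pi*x/4) dx.
Integrating by parts twice (tabular method), an antiderivative of (-2*x**2 + 2*x) sin(pi*x/4) is 8*x**2*cos(pi*x/4)/pi - 64*x*sin(pi*x/4)/pi**2 - 8*x*cos(pi*x/4)/pi + 32*sin(pi*x/4)/pi**2 - 256*cos(pi*x/4)/pi**3; evaluating from 0 to 4: ∫_{0}^{4} (-2*x**2 + 2*x) sin(pi*x/4) dx = (-96/pi + 256/pi**3) - (-256/pi**3) = -96/pi + 512/pi**3.
Hence b_1 = (1/2)·(-96/pi + 512/pi**3) = -48/pi + 256/pi**3.

-48/pi + 256/pi**3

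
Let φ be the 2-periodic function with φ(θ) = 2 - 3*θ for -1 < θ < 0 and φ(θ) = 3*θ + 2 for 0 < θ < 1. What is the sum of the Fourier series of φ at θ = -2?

2

θ = -2 differs from θ = 0 by -1 full period(s), and the series is 2-periodic.
φ is continuous at θ = 0 with value 2, so the series converges to 2 there.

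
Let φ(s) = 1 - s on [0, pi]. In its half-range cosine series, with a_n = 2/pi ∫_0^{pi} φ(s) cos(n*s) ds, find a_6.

a_6 = 2/pi ∫_0^{pi} (1 - s) cos(6*s) ds.
Integrating by parts (boundary term plus one more integral), an antiderivative of (1 - s) cos(6*s) is -s*sin(6*s)/6 + sin(6*s)/6 - cos(6*s)/36; evaluating from 0 to pi: ∫_{0}^{pi} (1 - s) cos(6*s) ds = (-1/36) - (-1/36) = 0.
Hence a_6 = (2/pi)·(0) = 0.

0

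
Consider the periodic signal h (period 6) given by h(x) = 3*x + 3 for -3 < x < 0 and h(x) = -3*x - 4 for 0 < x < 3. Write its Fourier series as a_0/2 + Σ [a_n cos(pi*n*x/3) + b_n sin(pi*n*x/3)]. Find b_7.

-2/pi

b_7 = 1/3 ∫_{-3}^{3} h(x) sin(7*pi*x/3) dx.
Split the integral at the breakpoints.
Integrating by parts (boundary term plus one more integral), an antiderivative of (3*x + 3) sin(7*pi*x/3) is -9*x*cos(7*pi*x/3)/(7*pi) + 27*sin(7*pi*x/3)/(49*pi**2) - 9*cos(7*pi*x/3)/(7*pi); evaluating from -3 to 0: ∫_{-3}^{0} (3*x + 3) sin(7*pi*x/3) dx = (-9/(7*pi)) - (-18/(7*pi)) = 9/(7*pi).
Integrating by parts (boundary term plus one more integral), an antiderivative of (-3*x - 4) sin(7*pi*x/3) is 9*x*cos(7*pi*x/3)/(7*pi) - 27*sin(7*pi*x/3)/(49*pi**2) + 12*cos(7*pi*x/3)/(7*pi); evaluating from 0 to 3: ∫_{0}^{3} (-3*x - 4) sin(7*pi*x/3) dx = (-39/(7*pi)) - (12/(7*pi)) = -51/(7*pi).
Summing the pieces and multiplying by (1/3) gives b_7 = -2/pi.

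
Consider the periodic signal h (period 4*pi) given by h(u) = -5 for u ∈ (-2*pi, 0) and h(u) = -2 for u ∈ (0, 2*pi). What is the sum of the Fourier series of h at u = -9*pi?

u = -9*pi differs from u = -pi by -2 full period(s), and the series is 4*pi-periodic.
h is continuous at u = -pi with value -5, so the series converges to -5 there.

-5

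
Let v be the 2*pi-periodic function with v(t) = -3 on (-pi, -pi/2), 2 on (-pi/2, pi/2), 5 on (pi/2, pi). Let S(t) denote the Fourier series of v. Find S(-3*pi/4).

v is continuous at t = -3*pi/4 with value -3, so the series converges to -3 there.

-3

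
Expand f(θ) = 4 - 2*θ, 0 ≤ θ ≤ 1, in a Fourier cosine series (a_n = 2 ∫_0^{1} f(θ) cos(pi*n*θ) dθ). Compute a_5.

a_5 = 2 ∫_0^{1} (4 - 2*θ) cos(5*pi*θ) dθ.
Integrating by parts (boundary term plus one more integral), an antiderivative of (4 - 2*θ) cos(5*pi*θ) is -2*θ*sin(5*pi*θ)/(5*pi) + 4*sin(5*pi*θ)/(5*pi) - 2*cos(5*pi*θ)/(25*pi**2); evaluating from 0 to 1: ∫_{0}^{1} (4 - 2*θ) cos(5*pi*θ) dθ = (2/(25*pi**2)) - (-2/(25*pi**2)) = 4/(25*pi**2).
Hence a_5 = 2·(4/(25*pi**2)) = 8/(25*pi**2).

8/(25*pi**2)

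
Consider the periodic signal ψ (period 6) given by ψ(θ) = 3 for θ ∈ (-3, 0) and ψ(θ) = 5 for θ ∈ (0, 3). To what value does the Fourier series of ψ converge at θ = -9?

θ = -9 differs from θ = 3 by -2 full period(s), and the series is 6-periodic.
At θ = 3 the one-sided limits are ψ(3^-) = 5 and ψ(3^+) = 3.
By Dirichlet's theorem the series converges to their average, [(5) + (3)]/2 = 4.

4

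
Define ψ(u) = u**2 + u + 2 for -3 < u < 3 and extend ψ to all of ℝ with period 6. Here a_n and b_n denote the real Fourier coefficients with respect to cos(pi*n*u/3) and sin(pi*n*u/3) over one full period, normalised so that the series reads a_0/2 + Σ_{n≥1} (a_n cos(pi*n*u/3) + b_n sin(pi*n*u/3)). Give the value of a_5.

-36/(25*pi**2)

a_5 = 1/3 ∫_{-3}^{3} ψ(u) cos(5*pi*u/3) du.
Integrating by parts twice (tabular method), an antiderivative of (u**2 + u + 2) cos(5*pi*u/3) is 3*u**2*sin(5*pi*u/3)/(5*pi) + 3*u*sin(5*pi*u/3)/(5*pi) + 18*u*cos(5*pi*u/3)/(25*pi**2) - 54*sin(5*pi*u/3)/(125*pi**3) + 6*sin(5*pi*u/3)/(5*pi) + 9*cos(5*pi*u/3)/(25*pi**2); evaluating from -3 to 3: ∫_{-3}^{3} (u**2 + u + 2) cos(5*pi*u/3) du = (-63/(25*pi**2)) - (9/(5*pi**2)) = -108/(25*pi**2).
Hence a_5 = (1/3)·(-108/(25*pi**2)) = -36/(25*pi**2).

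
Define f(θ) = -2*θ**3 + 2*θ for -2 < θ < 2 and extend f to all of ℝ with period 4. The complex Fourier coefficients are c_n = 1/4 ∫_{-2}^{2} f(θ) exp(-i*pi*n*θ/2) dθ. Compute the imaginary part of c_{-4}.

-3/(2*pi**3) + 3/pi

Since f is real-valued, Im(c_{-4}) = -1/4 ∫_{-2}^{2} f(θ) sin(-2*pi*θ) dθ = b_{4}/2.
f is odd and sin(-2*pi*θ) is odd, so the integrand is even: ∫_{-2}^{2} f(θ) sin(-2*pi*θ) dθ = 2∫_0^{2} f(θ) sin(-2*pi*θ) dθ.
Integrating by parts three times (tabular method), an antiderivative of (-2*θ**3 + 2*θ) sin(-2*pi*θ) is -θ**3*cos(2*pi*θ)/pi + 3*θ**2*sin(2*pi*θ)/(2*pi**2) + 3*θ*cos(2*pi*θ)/(2*pi**3) + θ*cos(2*pi*θ)/pi - sin(2*pi*θ)/(2*pi**2) - 3*sin(2*pi*θ)/(4*pi**4); evaluating from 0 to 2: ∫_{0}^{2} (-2*θ**3 + 2*θ) sin(-2*pi*θ) dθ = (-6/pi + 3/pi**3) - (0) = -6/pi + 3/pi**3.
So ∫_{-2}^{2} f(θ) sin(-2*pi*θ) dθ = -12/pi + 6/pi**3.
Hence Im(c_{-4}) = (-1/4)·(-12/pi + 6/pi**3) = -3/(2*pi**3) + 3/pi.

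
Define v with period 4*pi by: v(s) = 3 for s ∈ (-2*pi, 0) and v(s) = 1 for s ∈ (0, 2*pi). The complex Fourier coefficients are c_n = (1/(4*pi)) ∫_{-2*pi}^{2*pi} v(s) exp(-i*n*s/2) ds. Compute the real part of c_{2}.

0

Since v is real-valued, Re(c_{2}) = (1/(4*pi)) ∫_{-2*pi}^{2*pi} v(s) cos(s) ds = a_{2}/2.
Split the integral at the breakpoints.
Directly, an antiderivative of (3) cos(s) is 3*sin(s); evaluating from -2*pi to 0: ∫_{-2*pi}^{0} (3) cos(s) ds = (0) - (0) = 0.
Directly, an antiderivative of (1) cos(s) is sin(s); evaluating from 0 to 2*pi: ∫_{0}^{2*pi} (1) cos(s) ds = (0) - (0) = 0.
So ∫_{-2*pi}^{2*pi} v(s) cos(s) ds = 0.
Hence Re(c_{2}) = (1/(4*pi))·(0) = 0.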